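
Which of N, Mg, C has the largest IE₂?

IE_2 is the cost of taking one more electron from the +1 cation: N⁺ still has 4 valence electrons; Mg⁺ still has 1 valence electron; C⁺ still has 3 valence electrons.
All are still removing valence electrons, so compare the +1 ions as you would atoms: IE_2 generally rises across a period (higher Z_eff) and falls down a group (larger shell), subject to the usual subshell exceptions.
Valence configurations: N⁺ [He]2s²2p², Mg⁺ [Ne]3s¹, C⁺ [He]2s²2p¹.
The numbers (kJ/mol): N 2856, Mg 1451, C 2353.
Hence IE_2: Mg < C < N.

N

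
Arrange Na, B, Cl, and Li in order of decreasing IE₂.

IE_2 is the cost of taking one more electron from the +1 cation: Na⁺ is the bare [Ne] core; B⁺ still has 2 valence electrons; Cl⁺ still has 6 valence electrons; Li⁺ is the bare [He] core.
Pulling an electron out of a noble-gas core costs far more than removing a remaining valence electron, so Na and Li sit at the high end of IE_2.
Valence configurations: B⁺ [He]2s², Cl⁺ [Ne]3s²3p⁴.
Tabulated IE_2 (kJ/mol): Na 4562, B 2427, Cl 2298, Li 7298.
Putting it together, IE_2: Cl < B < Na < Li.

Li > Na > B > Cl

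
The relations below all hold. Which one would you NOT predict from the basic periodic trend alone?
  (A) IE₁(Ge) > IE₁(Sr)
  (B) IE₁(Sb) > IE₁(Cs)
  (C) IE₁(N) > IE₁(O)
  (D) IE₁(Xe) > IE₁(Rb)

(C)

The general trend: first ionization energy increases across a period and decreases down a group.
(A) Ge (period 4, group 14) vs Sr (period 5, group 2): the stated order agrees with the simple trend.
(B) Sb (period 5, group 15) vs Cs (period 6, group 1): the stated order agrees with the simple trend.
(C) N (period 2, group 15) vs O (period 2, group 16): the stated order contradicts the simple trend.
(D) Xe (period 5, group 18) vs Rb (period 5, group 1): the stated order agrees with the simple trend.
The exception is (C): pairing an electron in O's 2p⁴ costs repulsion energy, so O ionizes more easily than half-filled N (2p³).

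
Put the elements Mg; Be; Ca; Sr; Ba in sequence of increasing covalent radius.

Be < Mg < Ca < Sr < Ba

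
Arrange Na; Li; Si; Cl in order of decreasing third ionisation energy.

Consider each +2 ion: Na²⁺ is already 1 electron into the core; Li²⁺ is already 1 electron into the core; Si²⁺ still has 2 valence electrons; Cl²⁺ still has 5 valence electrons.
Breaking into a closed-shell core is much more expensive than removing a leftover valence electron — Na and Li have the largest IE_3 here.
Valence configurations: Si²⁺ [Ne]3s², Cl²⁺ [Ne]3s²3p³.
The numbers (kJ/mol): Na 6910, Li 11815, Si 3232, Cl 3822.
So the third ionization energies run Si < Cl < Na < Li.

Li > Na > Cl > Si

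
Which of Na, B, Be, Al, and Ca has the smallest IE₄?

Consider each +3 ion: Na³⁺ is already 2 electrons into the core; B³⁺ is the bare [He] core; Be³⁺ is already 1 electron into the core; Al³⁺ is the bare [Ne] core; Ca³⁺ is already 1 electron into the core.
All of these are removing an electron from a noble-gas core or deeper; the smaller core (lower principal quantum number) is held far more tightly, and within a period the higher nuclear charge binds the same core more tightly.
Tabulated IE_4 (kJ/mol): Na 9543, B 25026, Be 21007, Al 11577, Ca 6491.
Hence IE_4: Ca < Na < Al < Be < B.

Ca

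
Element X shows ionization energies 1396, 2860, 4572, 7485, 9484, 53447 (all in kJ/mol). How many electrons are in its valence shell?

5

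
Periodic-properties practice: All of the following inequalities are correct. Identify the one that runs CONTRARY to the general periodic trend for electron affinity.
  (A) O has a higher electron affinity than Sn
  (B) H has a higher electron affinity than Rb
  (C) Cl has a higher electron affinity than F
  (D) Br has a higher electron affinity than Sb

The general trend: electron affinity increases across a period and decreases down a group.
(A) O (period 2, group 16) vs Sn (period 5, group 14): the stated order agrees with the simple trend.
(B) H (period 1, group 1) vs Rb (period 5, group 1): the stated order agrees with the simple trend.
(C) Cl (period 3, group 17) vs F (period 2, group 17): the stated order contradicts the simple trend.
(D) Br (period 4, group 17) vs Sb (period 5, group 15): the stated order agrees with the simple trend.
The exception is (C): F's small 2p subshell makes the incoming electron feel strong e⁻–e⁻ repulsion, so Cl actually releases more energy on gaining an electron.

(C)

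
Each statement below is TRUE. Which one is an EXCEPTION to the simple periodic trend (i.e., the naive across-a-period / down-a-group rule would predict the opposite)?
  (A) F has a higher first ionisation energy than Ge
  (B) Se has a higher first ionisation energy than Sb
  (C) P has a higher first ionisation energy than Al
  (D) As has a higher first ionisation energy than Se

(D)

The general trend: first ionisation energy increases across a period and decreases down a group.
(A) F (period 2, group 17) vs Ge (period 4, group 14): the stated order agrees with the simple trend.
(B) Se (period 4, group 16) vs Sb (period 5, group 15): the stated order agrees with the simple trend.
(C) P (period 3, group 15) vs Al (period 3, group 13): the stated order agrees with the simple trend.
(D) As (period 4, group 15) vs Se (period 4, group 16): the stated order contradicts the simple trend.
The exception is (D): Se (4p⁴) ionizes more easily than half-filled As (4p³).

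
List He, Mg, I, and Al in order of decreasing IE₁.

He is in period 1, group 18; Mg is in period 3, group 2; Al is in period 3, group 13; I is in period 5, group 17.
Removing the outermost electron gets harder across a period and easier down a group.
These span different periods and groups, so the two trends combine.
Mg > Al: this pair runs against the simple trend — see the exception note.
I > Mg: period and group pull opposite ways; the across-period shift dominates (1008 vs 738 kJ/mol).
He > I: relative to I, both the across-period and down-group shifts push He's first ionization energy up.
Note the exception: Mg has a higher first ionization energy than Al, contrary to the simple trend — Al's single 3p electron is easier to remove than one from Mg's filled 3s².
Tabulated first ionization energy (kJ/mol): He 2372, Mg 738, Al 578, I 1008.
So from highest to lowest: He > I > Mg > Al.

He, I, Mg, Al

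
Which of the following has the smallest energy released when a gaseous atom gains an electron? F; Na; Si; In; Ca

Ca

F is in period 2, group 17; Na is in period 3, group 1; Si is in period 3, group 14; Ca is in period 4, group 2; In is in period 5, group 13.
EA tends to increase across a period and decrease down a group, though the pattern is less regular than for IE or radius.
Here both period and group differ, so the two effects have to be weighed against each other.
In > Ca: the two effects oppose for this pair; the across-period effect wins (29 vs 2 kJ/mol).
Na > In: period and group pull opposite ways; the down-group shift dominates (53 vs 29 kJ/mol).
Si > Na: both are in period 3; the period trend gives Si the larger value.
F > Si: relative to Si, both the across-period and down-group shifts push F's electron affinity up.
Approximate values (kJ/mol): F 328, Na 53, Si 134, Ca 2, In 29.
The smallest energy released when a gaseous atom gains an electron among these belongs to Ca.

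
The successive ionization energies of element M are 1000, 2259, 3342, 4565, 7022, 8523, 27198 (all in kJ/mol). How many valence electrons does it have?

Look for the largest jump between consecutive ionization energies: IE7/IE6 ≈ 3.2, far larger than any earlier ratio.
That jump marks the point where a core electron is being removed. So the atom has 6 valence electrons.

6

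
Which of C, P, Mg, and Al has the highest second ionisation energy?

C

IE_2 is the cost of taking one more electron from the +1 cation: C⁺ still has 3 valence electrons; P⁺ still has 4 valence electrons; Mg⁺ still has 1 valence electron; Al⁺ still has 2 valence electrons.
All are still removing valence electrons, so compare the +1 ions as you would atoms: IE_2 generally rises across a period (higher Z_eff) and falls down a group (larger shell), subject to the usual subshell exceptions.
Valence configurations: C⁺ [He]2s²2p¹, P⁺ [Ne]3s²3p², Mg⁺ [Ne]3s¹, Al⁺ [Ne]3s².
Tabulated IE_2 (kJ/mol): C 2353, P 1907, Mg 1451, Al 1817.
Putting it together, IE_2: Mg < Al < P < C.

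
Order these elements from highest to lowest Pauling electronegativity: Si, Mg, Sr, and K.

Si > Mg > Sr > K

Mg is in period 3, group 2; Si is in period 3, group 14; K is in period 4, group 1; Sr is in period 5, group 2.
Atoms toward the upper right of the periodic table pull bonding electrons most strongly.
Here both period and group differ, so the two effects have to be weighed against each other.
Sr > K: the two effects oppose for this pair; the across-period effect wins (0.95 vs 0.82).
Mg > Sr: Mg sits above Sr in group 2, so the down-group effect alone puts Mg higher.
Si > Mg: Si lies to the right of Mg in period 3, so the across-period effect alone puts Si higher.
Approximate values (Pauling): Mg 1.31, Si 1.90, K 0.82, Sr 0.95.
So from highest to lowest: Si > Mg > Sr > K.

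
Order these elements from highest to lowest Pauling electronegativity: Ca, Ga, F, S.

F, S, Ga, Ca

F is in period 2, group 17; S is in period 3, group 16; Ca is in period 4, group 2; Ga is in period 4, group 13.
EN rises left→right (higher Z_eff, smaller atoms) and falls top→bottom (larger, more shielded atoms).
Here both period and group differ, so the two effects have to be weighed against each other.
Ga > Ca: both are in period 4; the period trend gives Ga the larger value.
S > Ga: both effects reinforce here, so S is clearly the higher of the two.
F > S: both effects reinforce here, so F is clearly the higher of the two.
For reference (Pauling): F 3.98, S 2.58, Ca 1.00, Ga 1.81.
So from highest to lowest: F > S > Ga > Ca.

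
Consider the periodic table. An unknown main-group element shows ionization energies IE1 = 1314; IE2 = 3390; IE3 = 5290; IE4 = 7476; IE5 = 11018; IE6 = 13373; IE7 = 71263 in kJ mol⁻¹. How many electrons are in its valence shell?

6

Look for the largest jump between consecutive ionization energies: IE7/IE6 ≈ 5.3, far larger than any earlier ratio.
That jump marks the point where a core electron is being removed. So the atom has 6 valence electrons.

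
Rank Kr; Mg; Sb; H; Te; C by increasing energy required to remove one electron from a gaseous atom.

H is in period 1, group 1; C is in period 2, group 14; Mg is in period 3, group 2; Kr is in period 4, group 18; Sb is in period 5, group 15; Te is in period 5, group 16.
Removing the outermost electron gets harder across a period and easier down a group.
These span different periods and groups, so the two trends combine.
Sb > Mg: the two effects oppose for this pair; the across-period effect wins (831 vs 738 kJ/mol).
Te > Sb: Te lies to the right of Sb in period 5, so the across-period effect alone puts Te higher.
C > Te: period and group pull opposite ways; the down-group shift dominates (1086 vs 869 kJ/mol).
H > C: period and group pull opposite ways; the down-group shift dominates (1312 vs 1086 kJ/mol).
Kr > H: period and group pull opposite ways; the across-period shift dominates (1351 vs 1312 kJ/mol).
Tabulated first ionization energy (kJ/mol): H 1312, C 1086, Mg 738, Kr 1351, Sb 831, Te 869.
So from lowest to highest: Mg < Sb < Te < C < H < Kr.

Mg < Sb < Te < C < H < Kr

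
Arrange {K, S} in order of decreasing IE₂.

Consider each +1 ion: K⁺ is the bare [Ar] core; S⁺ still has 5 valence electrons.
Pulling an electron out of a noble-gas core costs far more than removing a remaining valence electron, so K sits at the high end of IE_2.
The numbers (kJ/mol): K 3052, S 2252.
Overall IE_2 order: S < K.

K > S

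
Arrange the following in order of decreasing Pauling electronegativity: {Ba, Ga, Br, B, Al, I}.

Br > I > B > Ga > Al > Ba

B is in period 2, group 13; Al is in period 3, group 13; Ga is in period 4, group 13; Br is in period 4, group 17; I is in period 5, group 17; Ba is in period 6, group 2.
Atoms toward the upper right of the periodic table pull bonding electrons most strongly.
These span different periods and groups, so the two trends combine.
Al > Ba: relative to Ba, both the across-period and down-group shifts push Al's electronegativity up.
Ga > Al: this pair runs against the simple trend — see the exception note.
B > Ga: they share group 13; the group trend gives B the larger value.
I > B: period and group pull opposite ways; the across-period shift dominates (2.66 vs 2.04).
Br > I: they share group 17; the group trend gives Br the larger value.
Note the exception: Ga has a higher electronegativity than Al, contrary to the simple trend — poor shielding by filled d (and f) subshells raises the heavier element's effective nuclear charge more than the simple down-group trend predicts.
Approximate values (Pauling): B 2.04, Al 1.61, Ga 1.81, Br 2.96, I 2.66, Ba 0.89.
So from highest to lowest: Br > I > B > Ga > Al > Ba.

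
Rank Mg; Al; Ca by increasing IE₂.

Ca < Mg < Al

The second ionization energy removes an electron from the +1 ion. For each element: Mg⁺ still has 1 valence electron; Al⁺ still has 2 valence electrons; Ca⁺ still has 1 valence electron.
All are still removing valence electrons, so compare the +1 ions as you would atoms: IE_2 generally rises across a period (higher Z_eff) and falls down a group (larger shell), subject to the usual subshell exceptions.
Valence configurations: Mg⁺ [Ne]3s¹, Al⁺ [Ne]3s², Ca⁺ [Ar]4s¹.
Approximate IE_2 values (kJ/mol): Mg 1451, Al 1817, Ca 1145.
Putting it together, IE_2: Ca < Mg < Al.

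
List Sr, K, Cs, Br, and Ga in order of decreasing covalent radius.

K is in period 4, group 1; Ga is in period 4, group 13; Br is in period 4, group 17; Sr is in period 5, group 2; Cs is in period 6, group 1.
Moving right in a period, electrons are added to the same shell under a stronger nuclear pull, so atoms get smaller; moving down, a new shell is opened and atoms get larger.
Neither a single period nor a single group — weigh both effects.
Ga > Br: both are in period 4; the period trend gives Ga the larger value.
Sr > Ga: both effects reinforce here, so Sr is clearly the larger of the two.
K > Sr: the two effects oppose for this pair; the across-period effect wins (196 vs 185 pm).
Cs > K: they share group 1; the group trend gives Cs the larger value.
For reference (pm): K 196, Ga 124, Br 114, Sr 185, Cs 232.
So from largest to smallest: Cs > K > Sr > Ga > Br.

Cs > K > Sr > Ga > Br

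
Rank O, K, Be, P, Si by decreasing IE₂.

O > K > P > Be > Si

After 1 electron has been removed, what remains? O⁺ still has 5 valence electrons; K⁺ is the bare [Ar] core; Be⁺ still has 1 valence electron; P⁺ still has 4 valence electrons; Si⁺ still has 3 valence electrons.
Usually core removal costs more than valence removal, but here the competition is close: a tightly held n=2 valence electron can cost more to remove than an n=3 core electron, so the actual values have to decide it.
Valence configurations: O⁺ [He]2s²2p³, Be⁺ [He]2s¹, P⁺ [Ne]3s²3p², Si⁺ [Ne]3s²3p¹.
The numbers (kJ/mol): O 3388, K 3052, Be 1757, P 1907, Si 1577.
So the second ionization energies run Si < Be < P < K < O.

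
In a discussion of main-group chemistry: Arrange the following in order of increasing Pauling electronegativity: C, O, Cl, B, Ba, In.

B is in period 2, group 13; C is in period 2, group 14; O is in period 2, group 16; Cl is in period 3, group 17; In is in period 5, group 13; Ba is in period 6, group 2.
EN rises left→right (higher Z_eff, smaller atoms) and falls top→bottom (larger, more shielded atoms).
These span different periods and groups, so the two trends combine.
In > Ba: both effects reinforce here, so In is clearly the higher of the two.
B > In: B sits above In in group 13, so the down-group effect alone puts B higher.
C > B: C lies to the right of B in period 2, so the across-period effect alone puts C higher.
Cl > C: the two effects oppose for this pair; the across-period effect wins (3.16 vs 2.55).
O > Cl: the two effects oppose for this pair; the down-group effect wins (3.44 vs 3.16).
Approximate values (Pauling): B 2.04, C 2.55, O 3.44, Cl 3.16, In 1.78, Ba 0.89.
So from lowest to highest: Ba < In < B < C < Cl < O.

Ba < In < B < C < Cl < O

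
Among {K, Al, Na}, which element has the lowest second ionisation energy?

Al

Consider each +1 ion: K⁺ is the bare [Ar] core; Al⁺ still has 2 valence electrons; Na⁺ is the bare [Ne] core.
Pulling an electron out of a noble-gas core costs far more than removing a remaining valence electron, so K and Na sit at the high end of IE_2.
The numbers (kJ/mol): K 3052, Al 1817, Na 4562.
Overall IE_2 order: Al < K < Na.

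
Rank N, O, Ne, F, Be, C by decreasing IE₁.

Be is in period 2, group 2; C is in period 2, group 14; N is in period 2, group 15; O is in period 2, group 16; F is in period 2, group 17; Ne is in period 2, group 18.
IE₁ increases left→right with effective nuclear charge and decreases top→bottom as the valence shell moves farther out.
All lie in period 2; the across-period trend (first ionization energy increases left to right) applies, with the exception below.
Note the exception: N has a higher first ionization energy than O, contrary to the simple trend — pairing an electron in O's 2p⁴ costs repulsion energy, so O ionizes more easily than half-filled N (2p³).
For reference (kJ/mol): Be 900, C 1086, N 1402, O 1314, F 1681, Ne 2081.
So from highest to lowest: Ne > F > N > O > C > Be.

Ne > F > N > O > C > Be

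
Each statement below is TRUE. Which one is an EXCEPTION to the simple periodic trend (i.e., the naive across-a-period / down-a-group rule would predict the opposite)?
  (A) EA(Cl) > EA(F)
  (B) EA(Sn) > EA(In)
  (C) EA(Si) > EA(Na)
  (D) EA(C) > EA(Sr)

The general trend: electron affinity increases across a period and decreases down a group.
(A) Cl (period 3, group 17) vs F (period 2, group 17): the stated order contradicts the simple trend.
(B) Sn (period 5, group 14) vs In (period 5, group 13): the stated order agrees with the simple trend.
(C) Si (period 3, group 14) vs Na (period 3, group 1): the stated order agrees with the simple trend.
(D) C (period 2, group 14) vs Sr (period 5, group 2): the stated order agrees with the simple trend.
The exception is (A): F's small 2p subshell makes the incoming electron feel strong e⁻–e⁻ repulsion, so Cl actually releases more energy on gaining an electron.

(A)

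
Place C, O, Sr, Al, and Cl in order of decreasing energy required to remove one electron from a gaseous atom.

First ionization energy rises across a period (greater Z_eff holds electrons more tightly) and falls down a group (valence electrons are farther from the nucleus).
Neither a single period nor a single group — weigh both effects.
Al > Sr: relative to Sr, both the across-period and down-group shifts push Al's first ionization energy up.
C > Al: both effects reinforce here, so C is clearly the higher of the two.
Cl > C: the two effects oppose for this pair; the across-period effect wins (1251 vs 1086 kJ/mol).
O > Cl: the two effects oppose for this pair; the down-group effect wins (1314 vs 1251 kJ/mol).
Approximate values (kJ/mol): C 1086, O 1314, Al 578, Cl 1251, Sr 550.
So from highest to lowest: O > Cl > C > Al > Sr.

O, Cl, C, Al, Sr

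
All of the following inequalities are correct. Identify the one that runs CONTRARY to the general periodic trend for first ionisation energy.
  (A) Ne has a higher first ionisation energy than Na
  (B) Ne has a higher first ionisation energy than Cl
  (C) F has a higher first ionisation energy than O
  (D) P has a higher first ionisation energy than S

The general trend: first ionisation energy increases across a period and decreases down a group.
(A) Ne (period 2, group 18) vs Na (period 3, group 1): the stated order agrees with the simple trend.
(B) Ne (period 2, group 18) vs Cl (period 3, group 17): the stated order agrees with the simple trend.
(C) F (period 2, group 17) vs O (period 2, group 16): the stated order agrees with the simple trend.
(D) P (period 3, group 15) vs S (period 3, group 16): the stated order contradicts the simple trend.
The exception is (D): S (3p⁴) ionizes more easily than half-filled P (3p³) because the paired 3p electron in S is pushed out by e⁻–e⁻ repulsion.

(D)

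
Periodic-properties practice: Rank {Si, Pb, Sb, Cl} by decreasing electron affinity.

Cl > Si > Sb > Pb

Electron affinity generally becomes more exothermic across a period toward the halogens and less exothermic down a group.
Here both period and group differ, so the two effects have to be weighed against each other.
Sb > Pb: relative to Pb, both the across-period and down-group shifts push Sb's electron affinity up.
Si > Sb: the two effects oppose for this pair; the down-group effect wins (134 vs 103 kJ/mol).
Cl > Si: Cl lies to the right of Si in period 3, so the across-period effect alone puts Cl higher.
Tabulated electron affinity (kJ/mol): Si 134, Cl 349, Sb 103, Pb 35.
So from highest to lowest: Cl > Si > Sb > Pb.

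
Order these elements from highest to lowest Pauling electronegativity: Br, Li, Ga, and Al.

Br > Ga > Al > Li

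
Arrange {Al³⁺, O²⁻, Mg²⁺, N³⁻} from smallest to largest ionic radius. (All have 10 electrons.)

Al³⁺ < Mg²⁺ < O²⁻ < N³⁻

All of these have 10 electrons, so size is governed by nuclear charge alone: the more protons, the stronger the pull on the same electron cloud, and the smaller the ion.
Nuclear charges: Al³⁺ (Z=13), Mg²⁺ (Z=12), O²⁻ (Z=8), N³⁻ (Z=7).
Smallest to largest: Al³⁺ < Mg²⁺ < O²⁻ < N³⁻.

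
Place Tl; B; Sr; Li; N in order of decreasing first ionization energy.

N > B > Tl > Sr > Li

Li is in period 2, group 1; B is in period 2, group 13; N is in period 2, group 15; Sr is in period 5, group 2; Tl is in period 6, group 13.
Across a period the outer electron is held more tightly (higher IE₁); down a group it sits in a higher shell, more shielded, and comes off more easily.
Here both period and group differ, so the two effects have to be weighed against each other.
Sr > Li: period and group pull opposite ways; the across-period shift dominates (550 vs 520 kJ/mol).
Tl > Sr: the two effects oppose for this pair; the across-period effect wins (589 vs 550 kJ/mol).
B > Tl: B sits above Tl in group 13, so the down-group effect alone puts B higher.
N > B: both are in period 2; the period trend gives N the larger value.
Approximate values (kJ/mol): Li 520, B 801, N 1402, Sr 550, Tl 589.
So from highest to lowest: N > B > Tl > Sr > Li.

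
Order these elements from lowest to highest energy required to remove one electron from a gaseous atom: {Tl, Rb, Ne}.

Rb < Tl < Ne

Across a period the outer electron is held more tightly (higher IE₁); down a group it sits in a higher shell, more shielded, and comes off more easily.
Here both period and group differ, so the two effects have to be weighed against each other.
Tl > Rb: period and group pull opposite ways; the across-period shift dominates (589 vs 403 kJ/mol).
Ne > Tl: both effects reinforce here, so Ne is clearly the higher of the two.
For reference (kJ/mol): Ne 2081, Rb 403, Tl 589.
So from lowest to highest: Rb < Tl < Ne.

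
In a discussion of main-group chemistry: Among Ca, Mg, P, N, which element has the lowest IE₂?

After 1 electron has been removed, what remains? Ca⁺ still has 1 valence electron; Mg⁺ still has 1 valence electron; P⁺ still has 4 valence electrons; N⁺ still has 4 valence electrons.
All are still removing valence electrons, so compare the +1 ions as you would atoms: IE_2 generally rises across a period (higher Z_eff) and falls down a group (larger shell), subject to the usual subshell exceptions.
Valence configurations: Ca⁺ [Ar]4s¹, Mg⁺ [Ne]3s¹, P⁺ [Ne]3s²3p², N⁺ [He]2s²2p².
Tabulated IE_2 (kJ/mol): Ca 1145, Mg 1451, P 1907, N 2856.
So the second ionization energies run Ca < Mg < P < N.

Ca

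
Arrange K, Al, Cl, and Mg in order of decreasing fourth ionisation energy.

The fourth ionization energy removes an electron from the +3 ion. For each element: K³⁺ is already 2 electrons into the core; Al³⁺ is the bare [Ne] core; Cl³⁺ still has 4 valence electrons; Mg³⁺ is already 1 electron into the core.
Breaking into a closed-shell core is much more expensive than removing a leftover valence electron — K, Mg and Al have the largest IE_4 here.
Tabulated IE_4 (kJ/mol): K 5877, Al 11577, Cl 5159, Mg 10543.
Hence IE_4: Cl < K < Mg < Al.

Al, Mg, K, Cl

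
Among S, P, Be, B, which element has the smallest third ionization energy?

P

After 2 electrons have been removed, what remains? S²⁺ still has 4 valence electrons; P²⁺ still has 3 valence electrons; Be²⁺ is the bare [He] core; B²⁺ still has 1 valence electron.
Breaking into a closed-shell core is much more expensive than removing a leftover valence electron — Be has the largest IE_3 here.
Valence configurations: S²⁺ [Ne]3s²3p², P²⁺ [Ne]3s²3p¹, B²⁺ [He]2s¹.
The numbers (kJ/mol): S 3357, P 2914, Be 14849, B 3660.
Overall IE_3 order: P < S < B < Be.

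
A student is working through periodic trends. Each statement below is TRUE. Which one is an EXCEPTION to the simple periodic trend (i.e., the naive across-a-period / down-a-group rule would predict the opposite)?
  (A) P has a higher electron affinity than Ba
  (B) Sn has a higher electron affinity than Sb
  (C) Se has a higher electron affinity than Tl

The general trend: electron affinity increases across a period and decreases down a group.
(A) P (period 3, group 15) vs Ba (period 6, group 2): the stated order agrees with the simple trend.
(B) Sn (period 5, group 14) vs Sb (period 5, group 15): the stated order contradicts the simple trend.
(C) Se (period 4, group 16) vs Tl (period 6, group 13): the stated order agrees with the simple trend.
The exception is (B): adding an electron to Sb's half-filled 5p³ is unfavourable, so Sn has the more exothermic EA.

(B)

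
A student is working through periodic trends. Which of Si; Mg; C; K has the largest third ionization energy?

Mg

The third ionization energy removes an electron from the +2 ion. For each element: Si²⁺ still has 2 valence electrons; Mg²⁺ is the bare [Ne] core; C²⁺ still has 2 valence electrons; K²⁺ is already 1 electron into the core.
Usually core removal costs more than valence removal, but here the competition is close: a tightly held n=2 valence electron can cost more to remove than an n=3 core electron, so the actual values have to decide it.
Valence configurations: Si²⁺ [Ne]3s², C²⁺ [He]2s².
The numbers (kJ/mol): Si 3232, Mg 7733, C 4620, K 4420.
Putting it together, IE_3: Si < K < C < Mg.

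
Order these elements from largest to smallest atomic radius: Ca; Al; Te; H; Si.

H is in period 1, group 1; Al is in period 3, group 13; Si is in period 3, group 14; Ca is in period 4, group 2; Te is in period 5, group 16.
Radius decreases left→right (rising Z_eff, same n) and increases top→bottom (higher n).
These span different periods and groups, so the two trends combine.
Si > H: the two effects oppose for this pair; the down-group effect wins (116 vs 32 pm).
Al > Si: both are in period 3; the period trend gives Al the larger value.
Te > Al: period and group pull opposite ways; the down-group shift dominates (136 vs 126 pm).
Ca > Te: period and group pull opposite ways; the across-period shift dominates (171 vs 136 pm).
For reference (pm): H 32, Al 126, Si 116, Ca 171, Te 136.
So from largest to smallest: Ca > Te > Al > Si > H.

Ca > Te > Al > Si > H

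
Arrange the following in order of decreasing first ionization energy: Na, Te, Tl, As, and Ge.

Na is in period 3, group 1; Ge is in period 4, group 14; As is in period 4, group 15; Te is in period 5, group 16; Tl is in period 6, group 13.
Across a period the outer electron is held more tightly (higher IE₁); down a group it sits in a higher shell, more shielded, and comes off more easily.
Neither a single period nor a single group — weigh both effects.
Tl > Na: period and group pull opposite ways; the across-period shift dominates (589 vs 496 kJ/mol).
Ge > Tl: relative to Tl, both the across-period and down-group shifts push Ge's first ionization energy up.
Te > Ge: the two effects oppose for this pair; the across-period effect wins (869 vs 762 kJ/mol).
As > Te: the two effects oppose for this pair; the down-group effect wins (947 vs 869 kJ/mol).
For reference (kJ/mol): Na 496, Ge 762, As 947, Te 869, Tl 589.
So from highest to lowest: As > Te > Ge > Tl > Na.

As > Te > Ge > Tl > Na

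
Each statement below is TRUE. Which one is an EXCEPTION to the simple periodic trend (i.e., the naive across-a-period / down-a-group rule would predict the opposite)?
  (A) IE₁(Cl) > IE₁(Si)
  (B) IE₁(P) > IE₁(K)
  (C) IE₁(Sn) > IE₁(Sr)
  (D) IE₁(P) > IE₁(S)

(D)

The general trend: first ionization energy increases across a period and decreases down a group.
(A) Cl (period 3, group 17) vs Si (period 3, group 14): the stated order agrees with the simple trend.
(B) P (period 3, group 15) vs K (period 4, group 1): the stated order agrees with the simple trend.
(C) Sn (period 5, group 14) vs Sr (period 5, group 2): the stated order agrees with the simple trend.
(D) P (period 3, group 15) vs S (period 3, group 16): the stated order contradicts the simple trend.
The exception is (D): S (3p⁴) ionizes more easily than half-filled P (3p³) because the paired 3p electron in S is pushed out by e⁻–e⁻ repulsion.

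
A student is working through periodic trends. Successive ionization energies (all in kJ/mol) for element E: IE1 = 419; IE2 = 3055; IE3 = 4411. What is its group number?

Group 1

Look for the largest jump between consecutive ionization energies: IE2/IE1 ≈ 7.3, far larger than any earlier ratio.
That jump marks the point where a core electron is being removed. So the atom has 1 valence electron.
A main-group element with 1 valence electron is in group 1.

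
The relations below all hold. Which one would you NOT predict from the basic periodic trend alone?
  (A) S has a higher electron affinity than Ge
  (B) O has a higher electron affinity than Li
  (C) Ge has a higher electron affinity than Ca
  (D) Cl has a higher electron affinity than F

The general trend: electron affinity increases across a period and decreases down a group.
(A) S (period 3, group 16) vs Ge (period 4, group 14): the stated order agrees with the simple trend.
(B) O (period 2, group 16) vs Li (period 2, group 1): the stated order agrees with the simple trend.
(C) Ge (period 4, group 14) vs Ca (period 4, group 2): the stated order agrees with the simple trend.
(D) Cl (period 3, group 17) vs F (period 2, group 17): the stated order contradicts the simple trend.
The exception is (D): F's small 2p subshell makes the incoming electron feel strong e⁻–e⁻ repulsion, so Cl actually releases more energy on gaining an electron.

(D)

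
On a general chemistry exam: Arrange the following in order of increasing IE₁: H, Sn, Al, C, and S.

Al, Sn, S, C, H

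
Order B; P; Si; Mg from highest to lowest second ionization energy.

IE_2 is the cost of taking one more electron from the +1 cation: B⁺ still has 2 valence electrons; P⁺ still has 4 valence electrons; Si⁺ still has 3 valence electrons; Mg⁺ still has 1 valence electron.
All are still removing valence electrons, so compare the +1 ions as you would atoms: IE_2 generally rises across a period (higher Z_eff) and falls down a group (larger shell), subject to the usual subshell exceptions.
Valence configurations: B⁺ [He]2s², P⁺ [Ne]3s²3p², Si⁺ [Ne]3s²3p¹, Mg⁺ [Ne]3s¹.
Approximate IE_2 values (kJ/mol): B 2427, P 1907, Si 1577, Mg 1451.
Overall IE_2 order: Mg < Si < P < B.

B > P > Si > Mg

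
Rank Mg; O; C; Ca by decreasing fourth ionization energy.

Consider each +3 ion: Mg³⁺ is already 1 electron into the core; O³⁺ still has 3 valence electrons; C³⁺ still has 1 valence electron; Ca³⁺ is already 1 electron into the core.
Usually core removal costs more than valence removal, but here the competition is close: a tightly held n=2 valence electron can cost more to remove than an n=3 core electron, so the actual values have to decide it.
Valence configurations: O³⁺ [He]2s²2p¹, C³⁺ [He]2s¹.
The numbers (kJ/mol): Mg 10543, O 7469, C 6223, Ca 6491.
So the fourth ionization energies run C < Ca < O < Mg.

Mg > O > Ca > C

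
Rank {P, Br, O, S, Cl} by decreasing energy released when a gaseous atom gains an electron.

Cl > Br > S > O > P

O is in period 2, group 16; P is in period 3, group 15; S is in period 3, group 16; Cl is in period 3, group 17; Br is in period 4, group 17.
EA tends to increase across a period and decrease down a group, though the pattern is less regular than for IE or radius.
Here both period and group differ, so the two effects have to be weighed against each other.
O > P: relative to P, both the across-period and down-group shifts push O's electron affinity up.
S > O: this pair runs against the simple trend — see the exception note.
Br > S: the two effects oppose for this pair; the across-period effect wins (325 vs 200 kJ/mol).
Cl > Br: they share group 17; the group trend gives Cl the larger value.
Note the exception: S has a higher electron affinity than O, contrary to the simple trend — the compact 2p subshell of O repels the added electron more than S's larger 3p does.
Tabulated electron affinity (kJ/mol): O 141, P 72, S 200, Cl 349, Br 325.
So from highest to lowest: Cl > Br > S > O > P.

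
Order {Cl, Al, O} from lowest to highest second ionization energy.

Al < Cl < O

The second ionization energy removes an electron from the +1 ion. For each element: Cl⁺ still has 6 valence electrons; Al⁺ still has 2 valence electrons; O⁺ still has 5 valence electrons.
All are still removing valence electrons, so compare the +1 ions as you would atoms: IE_2 generally rises across a period (higher Z_eff) and falls down a group (larger shell), subject to the usual subshell exceptions.
Valence configurations: Cl⁺ [Ne]3s²3p⁴, Al⁺ [Ne]3s², O⁺ [He]2s²2p³.
Approximate IE_2 values (kJ/mol): Cl 2298, Al 1817, O 3388.
Hence IE_2: Al < Cl < O.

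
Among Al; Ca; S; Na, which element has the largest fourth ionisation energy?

Al

After 3 electrons have been removed, what remains? Al³⁺ is the bare [Ne] core; Ca³⁺ is already 1 electron into the core; S³⁺ still has 3 valence electrons; Na³⁺ is already 2 electrons into the core.
Breaking into a closed-shell core is much more expensive than removing a leftover valence electron — Ca, Na and Al have the largest IE_4 here.
Tabulated IE_4 (kJ/mol): Al 11577, Ca 6491, S 4556, Na 9543.
Hence IE_4: S < Ca < Na < Al.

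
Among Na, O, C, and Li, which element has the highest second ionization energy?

The second ionization energy removes an electron from the +1 ion. For each element: Na⁺ is the bare [Ne] core; O⁺ still has 5 valence electrons; C⁺ still has 3 valence electrons; Li⁺ is the bare [He] core.
Pulling an electron out of a noble-gas core costs far more than removing a remaining valence electron, so Na and Li sit at the high end of IE_2.
Valence configurations: O⁺ [He]2s²2p³, C⁺ [He]2s²2p¹.
The numbers (kJ/mol): Na 4562, O 3388, C 2353, Li 7298.
So the second ionization energies run C < O < Na < Li.

Li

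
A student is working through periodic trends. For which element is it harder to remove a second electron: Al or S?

S

Consider each +1 ion: Al⁺ still has 2 valence electrons; S⁺ still has 5 valence electrons.
All are still removing valence electrons, so compare the +1 ions as you would atoms: IE_2 generally rises across a period (higher Z_eff) and falls down a group (larger shell), subject to the usual subshell exceptions.
Valence configurations: Al⁺ [Ne]3s², S⁺ [Ne]3s²3p³.
The numbers (kJ/mol): Al 1817, S 2252.
Hence IE_2: Al < S.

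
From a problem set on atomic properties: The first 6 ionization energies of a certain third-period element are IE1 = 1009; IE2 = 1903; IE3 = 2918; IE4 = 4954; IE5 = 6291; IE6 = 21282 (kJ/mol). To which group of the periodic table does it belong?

Look for the largest jump between consecutive ionization energies: IE6/IE5 ≈ 3.4, far larger than any earlier ratio.
That jump marks the point where a core electron is being removed. So the atom has 5 valence electrons.
A main-group element with 5 valence electrons is in group 15.

Group 15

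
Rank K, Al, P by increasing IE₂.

Al < P < K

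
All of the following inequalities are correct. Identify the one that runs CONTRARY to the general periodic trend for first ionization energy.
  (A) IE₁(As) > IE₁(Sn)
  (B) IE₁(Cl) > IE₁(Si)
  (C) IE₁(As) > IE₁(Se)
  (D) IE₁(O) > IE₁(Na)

The general trend: first ionization energy increases across a period and decreases down a group.
(A) As (period 4, group 15) vs Sn (period 5, group 14): the stated order agrees with the simple trend.
(B) Cl (period 3, group 17) vs Si (period 3, group 14): the stated order agrees with the simple trend.
(C) As (period 4, group 15) vs Se (period 4, group 16): the stated order contradicts the simple trend.
(D) O (period 2, group 16) vs Na (period 3, group 1): the stated order agrees with the simple trend.
The exception is (C): Se (4p⁴) ionizes more easily than half-filled As (4p³).

(C)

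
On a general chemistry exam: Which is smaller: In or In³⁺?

Forming In³⁺ removes 3 electrons from In. Fewer electrons for the same nuclear charge means less shielding and a higher Z_eff on the remaining electrons, and for main-group metals the entire outer shell is lost.
A cation is smaller than its parent atom: In³⁺ < In.

In³⁺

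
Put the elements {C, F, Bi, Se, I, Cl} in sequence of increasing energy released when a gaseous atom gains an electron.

Bi < C < Se < I < F < Cl

C is in period 2, group 14; F is in period 2, group 17; Cl is in period 3, group 17; Se is in period 4, group 16; I is in period 5, group 17; Bi is in period 6, group 15.
Adding an electron releases more energy for atoms nearer the top right (short of the noble gases).
Here both period and group differ, so the two effects have to be weighed against each other.
C > Bi: the two effects oppose for this pair; the down-group effect wins (122 vs 91 kJ/mol).
Se > C: period and group pull opposite ways; the across-period shift dominates (195 vs 122 kJ/mol).
I > Se: the two effects oppose for this pair; the across-period effect wins (295 vs 195 kJ/mol).
F > I: F sits above I in group 17, so the down-group effect alone puts F higher.
Cl > F: this pair runs against the simple trend — see the exception note.
Note the exception: Cl has a higher electron affinity than F, contrary to the simple trend — F's small 2p subshell makes the incoming electron feel strong e⁻–e⁻ repulsion, so Cl actually releases more energy on gaining an electron.
Approximate values (kJ/mol): C 122, F 328, Cl 349, Se 195, I 295, Bi 91.
So from lowest to highest: Bi < C < Se < I < F < Cl.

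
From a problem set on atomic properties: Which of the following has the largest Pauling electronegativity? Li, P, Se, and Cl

Li is in period 2, group 1; P is in period 3, group 15; Cl is in period 3, group 17; Se is in period 4, group 16.
Atoms toward the upper right of the periodic table pull bonding electrons most strongly.
These span different periods and groups, so the two trends combine.
P > Li: period and group pull opposite ways; the across-period shift dominates (2.19 vs 0.98).
Se > P: the two effects oppose for this pair; the across-period effect wins (2.55 vs 2.19).
Cl > Se: relative to Se, both the across-period and down-group shifts push Cl's electronegativity up.
Approximate values (Pauling): Li 0.98, P 2.19, Cl 3.16, Se 2.55.
The largest Pauling electronegativity among these belongs to Cl.

Cl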